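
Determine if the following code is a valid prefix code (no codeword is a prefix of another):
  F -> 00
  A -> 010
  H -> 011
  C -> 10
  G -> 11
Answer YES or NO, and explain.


Checking each pair (does one codeword prefix another?):
  F='00' vs A='010': no prefix
  F='00' vs H='011': no prefix
  F='00' vs C='10': no prefix
  F='00' vs G='11': no prefix
  A='010' vs F='00': no prefix
  A='010' vs H='011': no prefix
  A='010' vs C='10': no prefix
  A='010' vs G='11': no prefix
  H='011' vs F='00': no prefix
  H='011' vs A='010': no prefix
  H='011' vs C='10': no prefix
  H='011' vs G='11': no prefix
  C='10' vs F='00': no prefix
  C='10' vs A='010': no prefix
  C='10' vs H='011': no prefix
  C='10' vs G='11': no prefix
  G='11' vs F='00': no prefix
  G='11' vs A='010': no prefix
  G='11' vs H='011': no prefix
  G='11' vs C='10': no prefix
No violation found over all pairs.

YES -- this is a valid prefix code. No codeword is a prefix of any other codeword.


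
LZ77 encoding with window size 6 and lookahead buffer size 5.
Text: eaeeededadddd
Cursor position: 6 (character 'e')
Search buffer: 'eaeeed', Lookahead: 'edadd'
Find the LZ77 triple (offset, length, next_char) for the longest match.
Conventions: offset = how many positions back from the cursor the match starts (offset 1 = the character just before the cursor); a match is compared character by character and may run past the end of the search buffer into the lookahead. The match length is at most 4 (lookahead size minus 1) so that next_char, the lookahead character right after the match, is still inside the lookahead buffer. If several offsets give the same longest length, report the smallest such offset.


Try each offset into the search buffer:
  offset=1 (pos 5, char 'd'): match length 0
  offset=2 (pos 4, char 'e'): match length 2
  offset=3 (pos 3, char 'e'): match length 1
  offset=4 (pos 2, char 'e'): match length 1
  offset=5 (pos 1, char 'a'): match length 0
  offset=6 (pos 0, char 'e'): match length 1
Longest match has length 2 at offset 2.
next_char = character at position 6 + 2 = 8 -> 'a'

Best match: offset=2, length=2 (matching 'ed' starting at position 4)
LZ77 triple: (2, 2, 'a')


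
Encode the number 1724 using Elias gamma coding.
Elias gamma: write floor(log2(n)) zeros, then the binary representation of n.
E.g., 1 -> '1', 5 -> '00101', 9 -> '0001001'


num_bits = floor(log2(1724)) + 1 = 11
leading_zeros = num_bits - 1 = 10
binary(1724) = 11010111100

Elias gamma(1724) = '0000000000' + '11010111100' = 000000000011010111100 (21 bits)


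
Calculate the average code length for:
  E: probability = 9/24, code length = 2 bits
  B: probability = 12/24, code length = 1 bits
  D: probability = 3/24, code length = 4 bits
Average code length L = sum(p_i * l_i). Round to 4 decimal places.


Weighted contributions p_i * l_i:
  E: (9/24) * 2 = 18/24
  B: (12/24) * 1 = 12/24
  D: (3/24) * 4 = 12/24
Sum = (18 + 12 + 12)/24 = 42/24

L = 42/24 = 1.7500 bits/symbol


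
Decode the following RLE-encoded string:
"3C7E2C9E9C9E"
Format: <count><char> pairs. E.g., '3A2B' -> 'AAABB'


Expanding each <count><char> pair:
  3C -> 'CCC'
  7E -> 'EEEEEEE'
  2C -> 'CC'
  9E -> 'EEEEEEEEE'
  9C -> 'CCCCCCCCC'
  9E -> 'EEEEEEEEE'

Decoded = CCCEEEEEEECCEEEEEEEEECCCCCCCCCEEEEEEEEE


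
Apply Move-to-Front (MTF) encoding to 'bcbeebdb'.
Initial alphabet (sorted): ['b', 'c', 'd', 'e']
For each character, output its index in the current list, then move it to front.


MTF encoding:
'b': index 0 in ['b', 'c', 'd', 'e'] -> ['b', 'c', 'd', 'e']
'c': index 1 in ['b', 'c', 'd', 'e'] -> ['c', 'b', 'd', 'e']
'b': index 1 in ['c', 'b', 'd', 'e'] -> ['b', 'c', 'd', 'e']
'e': index 3 in ['b', 'c', 'd', 'e'] -> ['e', 'b', 'c', 'd']
'e': index 0 in ['e', 'b', 'c', 'd'] -> ['e', 'b', 'c', 'd']
'b': index 1 in ['e', 'b', 'c', 'd'] -> ['b', 'e', 'c', 'd']
'd': index 3 in ['b', 'e', 'c', 'd'] -> ['d', 'b', 'e', 'c']
'b': index 1 in ['d', 'b', 'e', 'c'] -> ['b', 'd', 'e', 'c']


Output: [0, 1, 1, 3, 0, 1, 3, 1]


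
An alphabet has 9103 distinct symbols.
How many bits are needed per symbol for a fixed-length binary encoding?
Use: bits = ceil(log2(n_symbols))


log2(9103) = 13.1521
Bracket: 2^13 = 8192 < 9103 <= 2^14 = 16384
So ceil(log2(9103)) = 14

bits = ceil(log2(9103)) = ceil(13.1521) = 14 bits


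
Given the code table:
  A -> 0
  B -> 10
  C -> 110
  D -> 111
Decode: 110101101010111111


Decoding:
110 -> C
10 -> B
110 -> C
10 -> B
10 -> B
111 -> D
111 -> D


Result: CBCBBDD


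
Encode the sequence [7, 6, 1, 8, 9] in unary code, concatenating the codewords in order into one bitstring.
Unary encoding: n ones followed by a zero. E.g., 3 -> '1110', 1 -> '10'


Encode each number as n ones followed by a terminating 0:
  7 -> 11111110 (8 bits)
  6 -> 1111110 (7 bits)
  1 -> 10 (2 bits)
  8 -> 111111110 (9 bits)
  9 -> 1111111110 (10 bits)
Total length = 8 + 7 + 2 + 9 + 10 = 36 bits.

Unary([7, 6, 1, 8, 9]) = 111111101111110101111111101111111110 (36 bits)


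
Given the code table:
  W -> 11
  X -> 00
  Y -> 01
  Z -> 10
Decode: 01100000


Decoding:
01 -> Y
10 -> Z
00 -> X
00 -> X


Result: YZXX


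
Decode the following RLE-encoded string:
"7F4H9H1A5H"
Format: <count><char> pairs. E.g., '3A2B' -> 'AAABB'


Expanding each <count><char> pair:
  7F -> 'FFFFFFF'
  4H -> 'HHHH'
  9H -> 'HHHHHHHHH'
  1A -> 'A'
  5H -> 'HHHHH'

Decoded = FFFFFFFHHHHHHHHHHHHHAHHHHH


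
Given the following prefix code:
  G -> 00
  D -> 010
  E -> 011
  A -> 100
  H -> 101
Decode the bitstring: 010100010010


Decoding step by step:
Bits 010 -> D
Bits 100 -> A
Bits 010 -> D
Bits 010 -> D


Decoded message: DADD


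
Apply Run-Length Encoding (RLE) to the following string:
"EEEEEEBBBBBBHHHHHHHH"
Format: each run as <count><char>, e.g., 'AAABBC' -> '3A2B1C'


Scanning runs left to right:
  i=0: run of 'E' x 6 -> '6E'
  i=6: run of 'B' x 6 -> '6B'
  i=12: run of 'H' x 8 -> '8H'

RLE = 6E6B8H


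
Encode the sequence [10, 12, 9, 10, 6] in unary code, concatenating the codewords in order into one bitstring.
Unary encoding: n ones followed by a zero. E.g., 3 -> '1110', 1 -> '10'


Encode each number as n ones followed by a terminating 0:
  10 -> 11111111110 (11 bits)
  12 -> 1111111111110 (13 bits)
  9 -> 1111111110 (10 bits)
  10 -> 11111111110 (11 bits)
  6 -> 1111110 (7 bits)
Total length = 11 + 13 + 10 + 11 + 7 = 52 bits.

Unary([10, 12, 9, 10, 6]) = 1111111111011111111111101111111110111111111101111110 (52 bits)


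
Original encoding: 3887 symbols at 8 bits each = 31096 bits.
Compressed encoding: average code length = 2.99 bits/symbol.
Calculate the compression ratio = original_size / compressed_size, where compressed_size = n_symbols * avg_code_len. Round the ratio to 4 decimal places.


original_size = n_symbols * orig_bits = 3887 * 8 = 31096 bits
compressed_size = n_symbols * avg_code_len = 3887 * 2.99 = 11622.13 bits
ratio = original_size / compressed_size = 31096 / 11622.13 = 2.6756

Compression ratio = 2.6756


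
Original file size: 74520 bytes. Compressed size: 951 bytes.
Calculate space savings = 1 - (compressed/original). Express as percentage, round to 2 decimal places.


ratio = compressed/original = 951/74520 = 0.012762
savings = 1 - ratio = 1 - 0.012762 = 0.987238
as a percentage: 0.987238 * 100 = 98.72%

Space savings = 1 - 951/74520 = 98.72%


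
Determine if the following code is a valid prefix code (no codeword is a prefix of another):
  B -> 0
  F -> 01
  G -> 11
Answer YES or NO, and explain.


Checking each pair (does one codeword prefix another?):
  B='0' vs F='01': prefix -- VIOLATION

NO -- this is NOT a valid prefix code. B (0) is a prefix of F (01).


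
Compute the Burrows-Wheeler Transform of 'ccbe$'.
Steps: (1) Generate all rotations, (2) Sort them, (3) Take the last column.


Rotations (sorted):
  0: $ccbe -> last char: e
  1: be$cc -> last char: c
  2: cbe$c -> last char: c
  3: ccbe$ -> last char: $
  4: e$ccb -> last char: b


BWT = ecc$b


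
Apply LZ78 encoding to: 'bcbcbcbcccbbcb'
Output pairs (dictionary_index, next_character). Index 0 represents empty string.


LZ78 encoding steps:
Dictionary: {0: ''}
Step 1: w='' (idx 0), next='b' -> output (0, 'b'), add 'b' as idx 1
Step 2: w='' (idx 0), next='c' -> output (0, 'c'), add 'c' as idx 2
Step 3: w='b' (idx 1), next='c' -> output (1, 'c'), add 'bc' as idx 3
Step 4: w='bc' (idx 3), next='b' -> output (3, 'b'), add 'bcb' as idx 4
Step 5: w='c' (idx 2), next='c' -> output (2, 'c'), add 'cc' as idx 5
Step 6: w='c' (idx 2), next='b' -> output (2, 'b'), add 'cb' as idx 6
Step 7: w='bcb' (idx 4), end of input -> output (4, '')


Encoded: [(0, 'b'), (0, 'c'), (1, 'c'), (3, 'b'), (2, 'c'), (2, 'b'), (4, '')]


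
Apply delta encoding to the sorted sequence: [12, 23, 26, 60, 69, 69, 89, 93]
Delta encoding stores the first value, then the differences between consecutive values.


First value: 12
Deltas:
  23 - 12 = 11
  26 - 23 = 3
  60 - 26 = 34
  69 - 60 = 9
  69 - 69 = 0
  89 - 69 = 20
  93 - 89 = 4


Delta encoded: [12, 11, 3, 34, 9, 0, 20, 4]


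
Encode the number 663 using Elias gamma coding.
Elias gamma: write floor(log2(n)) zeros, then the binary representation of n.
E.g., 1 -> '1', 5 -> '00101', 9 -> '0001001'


num_bits = floor(log2(663)) + 1 = 10
leading_zeros = num_bits - 1 = 9
binary(663) = 1010010111

Elias gamma(663) = '000000000' + '1010010111' = 0000000001010010111 (19 bits)


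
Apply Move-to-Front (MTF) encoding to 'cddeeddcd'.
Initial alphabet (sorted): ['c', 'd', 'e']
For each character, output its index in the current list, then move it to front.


MTF encoding:
'c': index 0 in ['c', 'd', 'e'] -> ['c', 'd', 'e']
'd': index 1 in ['c', 'd', 'e'] -> ['d', 'c', 'e']
'd': index 0 in ['d', 'c', 'e'] -> ['d', 'c', 'e']
'e': index 2 in ['d', 'c', 'e'] -> ['e', 'd', 'c']
'e': index 0 in ['e', 'd', 'c'] -> ['e', 'd', 'c']
'd': index 1 in ['e', 'd', 'c'] -> ['d', 'e', 'c']
'd': index 0 in ['d', 'e', 'c'] -> ['d', 'e', 'c']
'c': index 2 in ['d', 'e', 'c'] -> ['c', 'd', 'e']
'd': index 1 in ['c', 'd', 'e'] -> ['d', 'c', 'e']


Output: [0, 1, 0, 2, 0, 1, 0, 2, 1]


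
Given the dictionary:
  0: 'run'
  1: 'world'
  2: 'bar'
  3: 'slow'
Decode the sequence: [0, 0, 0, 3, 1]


Look up each index in the dictionary:
  0 -> 'run'
  0 -> 'run'
  0 -> 'run'
  3 -> 'slow'
  1 -> 'world'

Decoded: "run run run slow world"


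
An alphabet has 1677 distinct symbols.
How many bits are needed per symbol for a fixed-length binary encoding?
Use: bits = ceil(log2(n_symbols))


log2(1677) = 10.7117
Bracket: 2^10 = 1024 < 1677 <= 2^11 = 2048
So ceil(log2(1677)) = 11

bits = ceil(log2(1677)) = ceil(10.7117) = 11 bits


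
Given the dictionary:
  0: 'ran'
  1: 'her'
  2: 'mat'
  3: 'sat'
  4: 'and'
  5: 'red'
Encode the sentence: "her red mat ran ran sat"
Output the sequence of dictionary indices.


Look up each word in the dictionary:
  'her' -> 1
  'red' -> 5
  'mat' -> 2
  'ran' -> 0
  'ran' -> 0
  'sat' -> 3

Encoded: [1, 5, 2, 0, 0, 3]


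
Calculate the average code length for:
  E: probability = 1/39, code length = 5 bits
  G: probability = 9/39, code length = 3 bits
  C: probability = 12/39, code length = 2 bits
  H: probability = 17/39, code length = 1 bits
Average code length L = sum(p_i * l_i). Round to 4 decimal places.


Weighted contributions p_i * l_i:
  E: (1/39) * 5 = 5/39
  G: (9/39) * 3 = 27/39
  C: (12/39) * 2 = 24/39
  H: (17/39) * 1 = 17/39
Sum = (5 + 27 + 24 + 17)/39 = 73/39

L = 73/39 = 1.8718 bits/symbol


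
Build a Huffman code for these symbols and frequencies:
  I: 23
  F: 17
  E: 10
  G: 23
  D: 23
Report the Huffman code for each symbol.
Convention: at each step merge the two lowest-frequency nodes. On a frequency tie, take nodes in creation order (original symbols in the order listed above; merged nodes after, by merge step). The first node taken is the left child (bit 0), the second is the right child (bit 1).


Huffman tree construction:
Step 1: Merge E(10) + F(17) = 27
Step 2: Merge I(23) + G(23) = 46
Step 3: Merge D(23) + (E+F)(27) = 50
Step 4: Merge (I+G)(46) + (D+(E+F))(50) = 96
Read each symbol's code off the tree from the root (left child = 0, right child = 1).

Codes:
  I: 00 (length 2)
  F: 111 (length 3)
  E: 110 (length 3)
  G: 01 (length 2)
  D: 10 (length 2)
Average code length: 219/96 = 2.2813 bits/symbol


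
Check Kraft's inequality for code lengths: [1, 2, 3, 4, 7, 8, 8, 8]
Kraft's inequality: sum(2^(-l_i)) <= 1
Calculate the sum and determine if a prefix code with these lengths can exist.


Sum = 2^(-1) + 2^(-2) + 2^(-3) + 2^(-4) + 2^(-7) + 2^(-8) + 2^(-8) + 2^(-8)
    = 0.5 + 0.25 + 0.125 + 0.0625 + 0.0078125 + 0.00390625 + 0.00390625 + 0.00390625
    = 245/256 = 0.95703125
Since 0.95703125 <= 1, Kraft's inequality IS satisfied.
A prefix code with these lengths CAN exist.

Kraft sum = 0.95703125. Satisfied.


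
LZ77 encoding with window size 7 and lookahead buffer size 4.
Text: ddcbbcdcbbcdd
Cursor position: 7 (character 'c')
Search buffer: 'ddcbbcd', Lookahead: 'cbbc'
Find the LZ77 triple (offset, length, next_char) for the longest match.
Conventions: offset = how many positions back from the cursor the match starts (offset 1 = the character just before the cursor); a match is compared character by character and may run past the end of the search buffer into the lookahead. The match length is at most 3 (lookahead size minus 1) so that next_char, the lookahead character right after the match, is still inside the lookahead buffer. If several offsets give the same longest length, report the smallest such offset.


Try each offset into the search buffer:
  offset=1 (pos 6, char 'd'): match length 0
  offset=2 (pos 5, char 'c'): match length 1
  offset=3 (pos 4, char 'b'): match length 0
  offset=4 (pos 3, char 'b'): match length 0
  offset=5 (pos 2, char 'c'): match length 3
  offset=6 (pos 1, char 'd'): match length 0
  offset=7 (pos 0, char 'd'): match length 0
Longest match has length 3 at offset 5.
next_char = character at position 7 + 3 = 10 -> 'c'

Best match: offset=5, length=3 (matching 'cbb' starting at position 2)
LZ77 triple: (5, 3, 'c')


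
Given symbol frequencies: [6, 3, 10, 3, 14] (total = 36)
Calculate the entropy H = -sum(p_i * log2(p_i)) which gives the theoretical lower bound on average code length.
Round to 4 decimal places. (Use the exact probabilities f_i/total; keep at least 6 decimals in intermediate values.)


Per-symbol terms -p_i * log2(p_i) with p_i = f_i/36:
  p = 6/36 = 0.166667: log2(p) = -2.584963, -p*log2(p) = 0.430827
  p = 3/36 = 0.083333: log2(p) = -3.584963, -p*log2(p) = 0.298747
  p = 10/36 = 0.277778: log2(p) = -1.847997, -p*log2(p) = 0.513332
  p = 3/36 = 0.083333: log2(p) = -3.584963, -p*log2(p) = 0.298747
  p = 14/36 = 0.388889: log2(p) = -1.362570, -p*log2(p) = 0.529888
H = 0.430827 + 0.298747 + 0.513332 + 0.298747 + 0.529888 = 2.071541

H = 2.0715 bits/symbol


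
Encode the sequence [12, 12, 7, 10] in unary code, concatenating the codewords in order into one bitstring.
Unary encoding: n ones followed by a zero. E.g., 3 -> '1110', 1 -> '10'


Encode each number as n ones followed by a terminating 0:
  12 -> 1111111111110 (13 bits)
  12 -> 1111111111110 (13 bits)
  7 -> 11111110 (8 bits)
  10 -> 11111111110 (11 bits)
Total length = 13 + 13 + 8 + 11 = 45 bits.

Unary([12, 12, 7, 10]) = 111111111111011111111111101111111011111111110 (45 bits)


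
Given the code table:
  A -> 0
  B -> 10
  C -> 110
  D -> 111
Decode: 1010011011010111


Decoding:
10 -> B
10 -> B
0 -> A
110 -> C
110 -> C
10 -> B
111 -> D


Result: BBACCBD


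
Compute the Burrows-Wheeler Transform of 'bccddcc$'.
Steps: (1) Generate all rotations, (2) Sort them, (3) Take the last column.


Rotations (sorted):
  0: $bccddcc -> last char: c
  1: bccddcc$ -> last char: $
  2: c$bccddc -> last char: c
  3: cc$bccdd -> last char: d
  4: ccddcc$b -> last char: b
  5: cddcc$bc -> last char: c
  6: dcc$bccd -> last char: d
  7: ddcc$bcc -> last char: c


BWT = c$cdbcdc


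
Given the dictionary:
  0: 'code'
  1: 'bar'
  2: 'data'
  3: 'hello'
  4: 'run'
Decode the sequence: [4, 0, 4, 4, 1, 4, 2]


Look up each index in the dictionary:
  4 -> 'run'
  0 -> 'code'
  4 -> 'run'
  4 -> 'run'
  1 -> 'bar'
  4 -> 'run'
  2 -> 'data'

Decoded: "run code run run bar run data"


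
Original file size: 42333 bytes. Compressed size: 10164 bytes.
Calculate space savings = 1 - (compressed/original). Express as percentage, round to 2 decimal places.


ratio = compressed/original = 10164/42333 = 0.240096
savings = 1 - ratio = 1 - 0.240096 = 0.759904
as a percentage: 0.759904 * 100 = 75.99%

Space savings = 1 - 10164/42333 = 75.99%


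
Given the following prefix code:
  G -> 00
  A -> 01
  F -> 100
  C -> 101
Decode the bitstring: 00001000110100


Decoding step by step:
Bits 00 -> G
Bits 00 -> G
Bits 100 -> F
Bits 01 -> A
Bits 101 -> C
Bits 00 -> G


Decoded message: GGFACG


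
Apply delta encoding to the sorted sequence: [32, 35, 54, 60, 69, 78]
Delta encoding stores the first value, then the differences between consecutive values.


First value: 32
Deltas:
  35 - 32 = 3
  54 - 35 = 19
  60 - 54 = 6
  69 - 60 = 9
  78 - 69 = 9


Delta encoded: [32, 3, 19, 6, 9, 9]


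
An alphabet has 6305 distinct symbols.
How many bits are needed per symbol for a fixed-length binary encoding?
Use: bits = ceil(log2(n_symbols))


log2(6305) = 12.6223
Bracket: 2^12 = 4096 < 6305 <= 2^13 = 8192
So ceil(log2(6305)) = 13

bits = ceil(log2(6305)) = ceil(12.6223) = 13 bits


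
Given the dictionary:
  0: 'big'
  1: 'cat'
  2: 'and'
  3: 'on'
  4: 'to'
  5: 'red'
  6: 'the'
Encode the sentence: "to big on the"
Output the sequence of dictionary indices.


Look up each word in the dictionary:
  'to' -> 4
  'big' -> 0
  'on' -> 3
  'the' -> 6

Encoded: [4, 0, 3, 6]


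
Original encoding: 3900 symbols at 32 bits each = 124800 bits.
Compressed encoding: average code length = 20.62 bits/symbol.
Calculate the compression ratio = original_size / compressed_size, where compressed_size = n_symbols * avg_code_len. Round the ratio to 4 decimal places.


original_size = n_symbols * orig_bits = 3900 * 32 = 124800 bits
compressed_size = n_symbols * avg_code_len = 3900 * 20.62 = 80418.0 bits
ratio = original_size / compressed_size = 124800 / 80418.0 = 1.5519

Compression ratio = 1.5519


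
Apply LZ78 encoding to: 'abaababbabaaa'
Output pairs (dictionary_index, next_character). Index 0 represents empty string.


LZ78 encoding steps:
Dictionary: {0: ''}
Step 1: w='' (idx 0), next='a' -> output (0, 'a'), add 'a' as idx 1
Step 2: w='' (idx 0), next='b' -> output (0, 'b'), add 'b' as idx 2
Step 3: w='a' (idx 1), next='a' -> output (1, 'a'), add 'aa' as idx 3
Step 4: w='b' (idx 2), next='a' -> output (2, 'a'), add 'ba' as idx 4
Step 5: w='b' (idx 2), next='b' -> output (2, 'b'), add 'bb' as idx 5
Step 6: w='a' (idx 1), next='b' -> output (1, 'b'), add 'ab' as idx 6
Step 7: w='aa' (idx 3), next='a' -> output (3, 'a'), add 'aaa' as idx 7


Encoded: [(0, 'a'), (0, 'b'), (1, 'a'), (2, 'a'), (2, 'b'), (1, 'b'), (3, 'a')]


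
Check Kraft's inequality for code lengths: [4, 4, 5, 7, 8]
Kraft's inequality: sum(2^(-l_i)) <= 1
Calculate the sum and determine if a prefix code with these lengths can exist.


Sum = 2^(-4) + 2^(-4) + 2^(-5) + 2^(-7) + 2^(-8)
    = 0.0625 + 0.0625 + 0.03125 + 0.0078125 + 0.00390625
    = 43/256 = 0.16796875
Since 0.16796875 <= 1, Kraft's inequality IS satisfied.
A prefix code with these lengths CAN exist.

Kraft sum = 0.16796875. Satisfied.


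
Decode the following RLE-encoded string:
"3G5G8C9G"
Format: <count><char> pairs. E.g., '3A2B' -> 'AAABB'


Expanding each <count><char> pair:
  3G -> 'GGG'
  5G -> 'GGGGG'
  8C -> 'CCCCCCCC'
  9G -> 'GGGGGGGGG'

Decoded = GGGGGGGGCCCCCCCCGGGGGGGGG


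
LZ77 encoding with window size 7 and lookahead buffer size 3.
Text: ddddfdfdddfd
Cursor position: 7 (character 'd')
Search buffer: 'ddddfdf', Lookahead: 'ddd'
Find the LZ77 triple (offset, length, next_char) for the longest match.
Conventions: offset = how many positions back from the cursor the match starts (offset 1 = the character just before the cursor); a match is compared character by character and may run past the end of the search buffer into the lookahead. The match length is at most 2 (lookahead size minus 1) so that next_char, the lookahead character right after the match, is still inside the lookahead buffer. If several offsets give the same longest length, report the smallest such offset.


Try each offset into the search buffer:
  offset=1 (pos 6, char 'f'): match length 0
  offset=2 (pos 5, char 'd'): match length 1
  offset=3 (pos 4, char 'f'): match length 0
  offset=4 (pos 3, char 'd'): match length 1
  offset=5 (pos 2, char 'd'): match length 2
  offset=6 (pos 1, char 'd'): match length 2
  offset=7 (pos 0, char 'd'): match length 2
Longest match has length 2, found at offsets 5, 6, 7; take the smallest, offset 5.
next_char = character at position 7 + 2 = 9 -> 'd'

Best match: offset=5, length=2 (matching 'dd' starting at position 2)
LZ77 triple: (5, 2, 'd')


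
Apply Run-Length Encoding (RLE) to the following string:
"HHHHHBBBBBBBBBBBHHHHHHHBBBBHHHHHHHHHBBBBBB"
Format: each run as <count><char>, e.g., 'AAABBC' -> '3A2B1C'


Scanning runs left to right:
  i=0: run of 'H' x 5 -> '5H'
  i=5: run of 'B' x 11 -> '11B'
  i=16: run of 'H' x 7 -> '7H'
  i=23: run of 'B' x 4 -> '4B'
  i=27: run of 'H' x 9 -> '9H'
  i=36: run of 'B' x 6 -> '6B'

RLE = 5H11B7H4B9H6B


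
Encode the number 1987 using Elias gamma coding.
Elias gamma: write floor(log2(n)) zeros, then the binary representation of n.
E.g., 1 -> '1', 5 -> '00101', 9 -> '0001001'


num_bits = floor(log2(1987)) + 1 = 11
leading_zeros = num_bits - 1 = 10
binary(1987) = 11111000011

Elias gamma(1987) = '0000000000' + '11111000011' = 000000000011111000011 (21 bits)


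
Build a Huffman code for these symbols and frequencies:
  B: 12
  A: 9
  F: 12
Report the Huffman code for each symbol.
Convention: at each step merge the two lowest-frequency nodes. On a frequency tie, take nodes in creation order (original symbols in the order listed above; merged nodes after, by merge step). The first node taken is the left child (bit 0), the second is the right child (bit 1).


Huffman tree construction:
Step 1: Merge A(9) + B(12) = 21
Step 2: Merge F(12) + (A+B)(21) = 33
Read each symbol's code off the tree from the root (left child = 0, right child = 1).

Codes:
  B: 11 (length 2)
  A: 10 (length 2)
  F: 0 (length 1)
Average code length: 54/33 = 1.6364 bits/symbol


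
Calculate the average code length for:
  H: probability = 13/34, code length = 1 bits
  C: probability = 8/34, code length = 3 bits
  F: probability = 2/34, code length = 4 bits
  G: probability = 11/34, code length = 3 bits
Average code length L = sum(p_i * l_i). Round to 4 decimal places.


Weighted contributions p_i * l_i:
  H: (13/34) * 1 = 13/34
  C: (8/34) * 3 = 24/34
  F: (2/34) * 4 = 8/34
  G: (11/34) * 3 = 33/34
Sum = (13 + 24 + 8 + 33)/34 = 78/34

L = 78/34 = 2.2941 bits/symbol


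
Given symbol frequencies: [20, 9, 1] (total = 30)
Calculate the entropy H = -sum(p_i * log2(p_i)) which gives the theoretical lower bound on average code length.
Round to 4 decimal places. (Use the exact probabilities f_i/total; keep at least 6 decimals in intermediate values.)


Per-symbol terms -p_i * log2(p_i) with p_i = f_i/30:
  p = 20/30 = 0.666667: log2(p) = -0.584963, -p*log2(p) = 0.389975
  p = 9/30 = 0.300000: log2(p) = -1.736966, -p*log2(p) = 0.521090
  p = 1/30 = 0.033333: log2(p) = -4.906891, -p*log2(p) = 0.163563
H = 0.389975 + 0.521090 + 0.163563 = 1.074628

H = 1.0746 bits/symbol


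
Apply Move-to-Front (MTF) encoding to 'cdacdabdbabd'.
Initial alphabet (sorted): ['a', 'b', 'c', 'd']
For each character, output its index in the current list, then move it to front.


MTF encoding:
'c': index 2 in ['a', 'b', 'c', 'd'] -> ['c', 'a', 'b', 'd']
'd': index 3 in ['c', 'a', 'b', 'd'] -> ['d', 'c', 'a', 'b']
'a': index 2 in ['d', 'c', 'a', 'b'] -> ['a', 'd', 'c', 'b']
'c': index 2 in ['a', 'd', 'c', 'b'] -> ['c', 'a', 'd', 'b']
'd': index 2 in ['c', 'a', 'd', 'b'] -> ['d', 'c', 'a', 'b']
'a': index 2 in ['d', 'c', 'a', 'b'] -> ['a', 'd', 'c', 'b']
'b': index 3 in ['a', 'd', 'c', 'b'] -> ['b', 'a', 'd', 'c']
'd': index 2 in ['b', 'a', 'd', 'c'] -> ['d', 'b', 'a', 'c']
'b': index 1 in ['d', 'b', 'a', 'c'] -> ['b', 'd', 'a', 'c']
'a': index 2 in ['b', 'd', 'a', 'c'] -> ['a', 'b', 'd', 'c']
'b': index 1 in ['a', 'b', 'd', 'c'] -> ['b', 'a', 'd', 'c']
'd': index 2 in ['b', 'a', 'd', 'c'] -> ['d', 'b', 'a', 'c']


Output: [2, 3, 2, 2, 2, 2, 3, 2, 1, 2, 1, 2]


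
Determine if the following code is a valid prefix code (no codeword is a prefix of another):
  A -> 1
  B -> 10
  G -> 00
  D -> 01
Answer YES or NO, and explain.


Checking each pair (does one codeword prefix another?):
  A='1' vs B='10': prefix -- VIOLATION

NO -- this is NOT a valid prefix code. A (1) is a prefix of B (10).


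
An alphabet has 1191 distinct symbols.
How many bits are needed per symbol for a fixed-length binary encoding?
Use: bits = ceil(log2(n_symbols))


log2(1191) = 10.218
Bracket: 2^10 = 1024 < 1191 <= 2^11 = 2048
So ceil(log2(1191)) = 11

bits = ceil(log2(1191)) = ceil(10.218) = 11 bits


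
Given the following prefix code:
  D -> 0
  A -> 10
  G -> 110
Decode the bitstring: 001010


Decoding step by step:
Bits 0 -> D
Bits 0 -> D
Bits 10 -> A
Bits 10 -> A


Decoded message: DDAA


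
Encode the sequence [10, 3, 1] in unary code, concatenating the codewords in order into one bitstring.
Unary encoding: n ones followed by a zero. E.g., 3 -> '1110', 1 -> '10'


Encode each number as n ones followed by a terminating 0:
  10 -> 11111111110 (11 bits)
  3 -> 1110 (4 bits)
  1 -> 10 (2 bits)
Total length = 11 + 4 + 2 = 17 bits.

Unary([10, 3, 1]) = 11111111110111010 (17 bits)


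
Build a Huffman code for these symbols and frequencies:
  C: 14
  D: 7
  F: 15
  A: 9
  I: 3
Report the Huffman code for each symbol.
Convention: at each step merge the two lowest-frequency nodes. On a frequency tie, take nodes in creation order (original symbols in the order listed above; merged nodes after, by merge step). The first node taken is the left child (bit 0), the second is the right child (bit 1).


Huffman tree construction:
Step 1: Merge I(3) + D(7) = 10
Step 2: Merge A(9) + (I+D)(10) = 19
Step 3: Merge C(14) + F(15) = 29
Step 4: Merge (A+(I+D))(19) + (C+F)(29) = 48
Read each symbol's code off the tree from the root (left child = 0, right child = 1).

Codes:
  C: 10 (length 2)
  D: 011 (length 3)
  F: 11 (length 2)
  A: 00 (length 2)
  I: 010 (length 3)
Average code length: 106/48 = 2.2083 bits/symbol


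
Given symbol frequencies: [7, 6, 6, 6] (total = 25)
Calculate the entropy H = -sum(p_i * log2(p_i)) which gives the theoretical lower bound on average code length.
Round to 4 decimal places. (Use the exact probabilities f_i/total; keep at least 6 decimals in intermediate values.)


Per-symbol terms -p_i * log2(p_i) with p_i = f_i/25:
  p = 7/25 = 0.280000: log2(p) = -1.836501, -p*log2(p) = 0.514220
  p = 6/25 = 0.240000: log2(p) = -2.058894, -p*log2(p) = 0.494134
  p = 6/25 = 0.240000: log2(p) = -2.058894, -p*log2(p) = 0.494134
  p = 6/25 = 0.240000: log2(p) = -2.058894, -p*log2(p) = 0.494134
H = 0.514220 + 0.494134 + 0.494134 + 0.494134 = 1.996622

H = 1.9966 bits/symbol


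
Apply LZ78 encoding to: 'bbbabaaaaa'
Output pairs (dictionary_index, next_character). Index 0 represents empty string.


LZ78 encoding steps:
Dictionary: {0: ''}
Step 1: w='' (idx 0), next='b' -> output (0, 'b'), add 'b' as idx 1
Step 2: w='b' (idx 1), next='b' -> output (1, 'b'), add 'bb' as idx 2
Step 3: w='' (idx 0), next='a' -> output (0, 'a'), add 'a' as idx 3
Step 4: w='b' (idx 1), next='a' -> output (1, 'a'), add 'ba' as idx 4
Step 5: w='a' (idx 3), next='a' -> output (3, 'a'), add 'aa' as idx 5
Step 6: w='aa' (idx 5), end of input -> output (5, '')


Encoded: [(0, 'b'), (1, 'b'), (0, 'a'), (1, 'a'), (3, 'a'), (5, '')]


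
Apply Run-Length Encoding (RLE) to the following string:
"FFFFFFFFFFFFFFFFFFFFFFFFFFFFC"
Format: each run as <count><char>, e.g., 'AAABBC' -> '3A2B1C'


Scanning runs left to right:
  i=0: run of 'F' x 28 -> '28F'
  i=28: run of 'C' x 1 -> '1C'

RLE = 28F1C


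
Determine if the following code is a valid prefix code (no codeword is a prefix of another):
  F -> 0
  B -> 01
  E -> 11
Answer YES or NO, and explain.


Checking each pair (does one codeword prefix another?):
  F='0' vs B='01': prefix -- VIOLATION

NO -- this is NOT a valid prefix code. F (0) is a prefix of B (01).


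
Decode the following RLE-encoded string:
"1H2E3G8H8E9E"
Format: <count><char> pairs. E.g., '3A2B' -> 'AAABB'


Expanding each <count><char> pair:
  1H -> 'H'
  2E -> 'EE'
  3G -> 'GGG'
  8H -> 'HHHHHHHH'
  8E -> 'EEEEEEEE'
  9E -> 'EEEEEEEEE'

Decoded = HEEGGGHHHHHHHHEEEEEEEEEEEEEEEEE


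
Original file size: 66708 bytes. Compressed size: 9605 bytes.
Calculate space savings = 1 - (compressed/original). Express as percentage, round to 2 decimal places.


ratio = compressed/original = 9605/66708 = 0.143986
savings = 1 - ratio = 1 - 0.143986 = 0.856014
as a percentage: 0.856014 * 100 = 85.6%

Space savings = 1 - 9605/66708 = 85.6%


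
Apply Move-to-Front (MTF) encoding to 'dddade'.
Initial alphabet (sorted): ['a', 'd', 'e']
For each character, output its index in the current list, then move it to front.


MTF encoding:
'd': index 1 in ['a', 'd', 'e'] -> ['d', 'a', 'e']
'd': index 0 in ['d', 'a', 'e'] -> ['d', 'a', 'e']
'd': index 0 in ['d', 'a', 'e'] -> ['d', 'a', 'e']
'a': index 1 in ['d', 'a', 'e'] -> ['a', 'd', 'e']
'd': index 1 in ['a', 'd', 'e'] -> ['d', 'a', 'e']
'e': index 2 in ['d', 'a', 'e'] -> ['e', 'd', 'a']


Output: [1, 0, 0, 1, 1, 2]


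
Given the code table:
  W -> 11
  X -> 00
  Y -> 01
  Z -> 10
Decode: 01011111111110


Decoding:
01 -> Y
01 -> Y
11 -> W
11 -> W
11 -> W
11 -> W
10 -> Z


Result: YYWWWWZ


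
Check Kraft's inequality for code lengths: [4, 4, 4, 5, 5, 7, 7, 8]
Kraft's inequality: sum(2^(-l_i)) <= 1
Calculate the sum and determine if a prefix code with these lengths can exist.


Sum = 2^(-4) + 2^(-4) + 2^(-4) + 2^(-5) + 2^(-5) + 2^(-7) + 2^(-7) + 2^(-8)
    = 0.0625 + 0.0625 + 0.0625 + 0.03125 + 0.03125 + 0.0078125 + 0.0078125 + 0.00390625
    = 69/256 = 0.26953125
Since 0.26953125 <= 1, Kraft's inequality IS satisfied.
A prefix code with these lengths CAN exist.

Kraft sum = 0.26953125. Satisfied.


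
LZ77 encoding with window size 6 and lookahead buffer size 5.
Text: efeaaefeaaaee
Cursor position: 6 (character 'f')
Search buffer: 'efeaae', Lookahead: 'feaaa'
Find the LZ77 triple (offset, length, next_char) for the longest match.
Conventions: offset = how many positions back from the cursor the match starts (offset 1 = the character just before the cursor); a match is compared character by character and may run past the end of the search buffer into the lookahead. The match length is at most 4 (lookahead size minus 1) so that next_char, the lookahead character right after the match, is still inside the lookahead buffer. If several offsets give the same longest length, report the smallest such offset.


Try each offset into the search buffer:
  offset=1 (pos 5, char 'e'): match length 0
  offset=2 (pos 4, char 'a'): match length 0
  offset=3 (pos 3, char 'a'): match length 0
  offset=4 (pos 2, char 'e'): match length 0
  offset=5 (pos 1, char 'f'): match length 4
  offset=6 (pos 0, char 'e'): match length 0
Longest match has length 4 at offset 5.
next_char = character at position 6 + 4 = 10 -> 'a'

Best match: offset=5, length=4 (matching 'feaa' starting at position 1)
LZ77 triple: (5, 4, 'a')


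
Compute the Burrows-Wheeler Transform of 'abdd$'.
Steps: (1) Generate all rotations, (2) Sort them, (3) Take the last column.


Rotations (sorted):
  0: $abdd -> last char: d
  1: abdd$ -> last char: $
  2: bdd$a -> last char: a
  3: d$abd -> last char: d
  4: dd$ab -> last char: b


BWT = d$adb


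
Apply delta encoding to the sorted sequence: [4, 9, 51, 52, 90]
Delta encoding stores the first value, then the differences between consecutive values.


First value: 4
Deltas:
  9 - 4 = 5
  51 - 9 = 42
  52 - 51 = 1
  90 - 52 = 38


Delta encoded: [4, 5, 42, 1, 38]


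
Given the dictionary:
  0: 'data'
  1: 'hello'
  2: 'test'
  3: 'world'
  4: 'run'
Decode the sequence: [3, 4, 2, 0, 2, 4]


Look up each index in the dictionary:
  3 -> 'world'
  4 -> 'run'
  2 -> 'test'
  0 -> 'data'
  2 -> 'test'
  4 -> 'run'

Decoded: "world run test data test run"


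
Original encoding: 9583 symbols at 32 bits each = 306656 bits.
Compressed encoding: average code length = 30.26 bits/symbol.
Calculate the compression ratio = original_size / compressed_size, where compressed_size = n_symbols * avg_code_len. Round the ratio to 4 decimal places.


original_size = n_symbols * orig_bits = 9583 * 32 = 306656 bits
compressed_size = n_symbols * avg_code_len = 9583 * 30.26 = 289981.58 bits
ratio = original_size / compressed_size = 306656 / 289981.58 = 1.0575

Compression ratio = 1.0575


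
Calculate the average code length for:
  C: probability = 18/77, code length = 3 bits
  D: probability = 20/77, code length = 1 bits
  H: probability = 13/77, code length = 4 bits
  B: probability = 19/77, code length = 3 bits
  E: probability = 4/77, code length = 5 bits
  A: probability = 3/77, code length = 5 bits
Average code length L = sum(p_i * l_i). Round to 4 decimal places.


Weighted contributions p_i * l_i:
  C: (18/77) * 3 = 54/77
  D: (20/77) * 1 = 20/77
  H: (13/77) * 4 = 52/77
  B: (19/77) * 3 = 57/77
  E: (4/77) * 5 = 20/77
  A: (3/77) * 5 = 15/77
Sum = (54 + 20 + 52 + 57 + 20 + 15)/77 = 218/77

L = 218/77 = 2.8312 bits/symbol


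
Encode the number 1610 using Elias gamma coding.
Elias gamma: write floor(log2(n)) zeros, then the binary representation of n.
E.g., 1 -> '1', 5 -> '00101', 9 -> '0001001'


num_bits = floor(log2(1610)) + 1 = 11
leading_zeros = num_bits - 1 = 10
binary(1610) = 11001001010

Elias gamma(1610) = '0000000000' + '11001001010' = 000000000011001001010 (21 bits)


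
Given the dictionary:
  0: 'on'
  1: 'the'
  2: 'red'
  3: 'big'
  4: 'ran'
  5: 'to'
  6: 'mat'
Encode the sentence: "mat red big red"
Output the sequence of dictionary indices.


Look up each word in the dictionary:
  'mat' -> 6
  'red' -> 2
  'big' -> 3
  'red' -> 2

Encoded: [6, 2, 3, 2]


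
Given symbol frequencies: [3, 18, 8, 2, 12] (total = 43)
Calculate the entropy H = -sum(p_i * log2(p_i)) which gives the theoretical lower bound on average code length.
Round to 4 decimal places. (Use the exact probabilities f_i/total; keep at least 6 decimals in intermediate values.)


Per-symbol terms -p_i * log2(p_i) with p_i = f_i/43:
  p = 3/43 = 0.069767: log2(p) = -3.841302, -p*log2(p) = 0.267998
  p = 18/43 = 0.418605: log2(p) = -1.256340, -p*log2(p) = 0.525910
  p = 8/43 = 0.186047: log2(p) = -2.426265, -p*log2(p) = 0.451398
  p = 2/43 = 0.046512: log2(p) = -4.426265, -p*log2(p) = 0.205873
  p = 12/43 = 0.279070: log2(p) = -1.841302, -p*log2(p) = 0.513852
H = 0.267998 + 0.525910 + 0.451398 + 0.205873 + 0.513852 = 1.965031

H = 1.965 bits/symbol


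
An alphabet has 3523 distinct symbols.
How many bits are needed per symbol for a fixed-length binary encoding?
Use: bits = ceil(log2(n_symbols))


log2(3523) = 11.7826
Bracket: 2^11 = 2048 < 3523 <= 2^12 = 4096
So ceil(log2(3523)) = 12

bits = ceil(log2(3523)) = ceil(11.7826) = 12 bits


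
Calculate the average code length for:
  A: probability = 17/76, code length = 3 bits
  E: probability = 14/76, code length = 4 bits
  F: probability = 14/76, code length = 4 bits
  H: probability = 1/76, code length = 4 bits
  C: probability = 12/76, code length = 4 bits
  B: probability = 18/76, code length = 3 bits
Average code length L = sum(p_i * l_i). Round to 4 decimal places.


Weighted contributions p_i * l_i:
  A: (17/76) * 3 = 51/76
  E: (14/76) * 4 = 56/76
  F: (14/76) * 4 = 56/76
  H: (1/76) * 4 = 4/76
  C: (12/76) * 4 = 48/76
  B: (18/76) * 3 = 54/76
Sum = (51 + 56 + 56 + 4 + 48 + 54)/76 = 269/76

L = 269/76 = 3.5395 bits/symbol


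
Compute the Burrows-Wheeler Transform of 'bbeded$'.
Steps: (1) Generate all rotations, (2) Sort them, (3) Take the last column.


Rotations (sorted):
  0: $bbeded -> last char: d
  1: bbeded$ -> last char: $
  2: beded$b -> last char: b
  3: d$bbede -> last char: e
  4: ded$bbe -> last char: e
  5: ed$bbed -> last char: d
  6: eded$bb -> last char: b


BWT = d$beedb


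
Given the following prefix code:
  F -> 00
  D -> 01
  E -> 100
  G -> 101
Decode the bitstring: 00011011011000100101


Decoding step by step:
Bits 00 -> F
Bits 01 -> D
Bits 101 -> G
Bits 101 -> G
Bits 100 -> E
Bits 01 -> D
Bits 00 -> F
Bits 101 -> G


Decoded message: FDGGEDFG


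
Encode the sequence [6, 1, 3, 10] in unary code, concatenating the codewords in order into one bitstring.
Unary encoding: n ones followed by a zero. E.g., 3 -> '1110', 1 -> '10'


Encode each number as n ones followed by a terminating 0:
  6 -> 1111110 (7 bits)
  1 -> 10 (2 bits)
  3 -> 1110 (4 bits)
  10 -> 11111111110 (11 bits)
Total length = 7 + 2 + 4 + 11 = 24 bits.

Unary([6, 1, 3, 10]) = 111111010111011111111110 (24 bits)


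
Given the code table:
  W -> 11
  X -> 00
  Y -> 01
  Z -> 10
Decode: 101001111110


Decoding:
10 -> Z
10 -> Z
01 -> Y
11 -> W
11 -> W
10 -> Z


Result: ZZYWWZ


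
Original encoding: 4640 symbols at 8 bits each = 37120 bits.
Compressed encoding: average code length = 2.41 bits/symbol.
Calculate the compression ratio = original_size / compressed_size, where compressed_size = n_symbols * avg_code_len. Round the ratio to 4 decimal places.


original_size = n_symbols * orig_bits = 4640 * 8 = 37120 bits
compressed_size = n_symbols * avg_code_len = 4640 * 2.41 = 11182.4 bits
ratio = original_size / compressed_size = 37120 / 11182.4 = 3.3195

Compression ratio = 3.3195


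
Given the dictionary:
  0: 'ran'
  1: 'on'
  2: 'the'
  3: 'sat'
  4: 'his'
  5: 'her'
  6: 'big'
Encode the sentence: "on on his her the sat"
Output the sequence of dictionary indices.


Look up each word in the dictionary:
  'on' -> 1
  'on' -> 1
  'his' -> 4
  'her' -> 5
  'the' -> 2
  'sat' -> 3

Encoded: [1, 1, 4, 5, 2, 3]


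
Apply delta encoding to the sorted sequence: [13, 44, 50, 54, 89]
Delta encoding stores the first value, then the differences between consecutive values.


First value: 13
Deltas:
  44 - 13 = 31
  50 - 44 = 6
  54 - 50 = 4
  89 - 54 = 35


Delta encoded: [13, 31, 6, 4, 35]


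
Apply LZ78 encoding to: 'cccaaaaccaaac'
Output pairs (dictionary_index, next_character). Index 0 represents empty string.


LZ78 encoding steps:
Dictionary: {0: ''}
Step 1: w='' (idx 0), next='c' -> output (0, 'c'), add 'c' as idx 1
Step 2: w='c' (idx 1), next='c' -> output (1, 'c'), add 'cc' as idx 2
Step 3: w='' (idx 0), next='a' -> output (0, 'a'), add 'a' as idx 3
Step 4: w='a' (idx 3), next='a' -> output (3, 'a'), add 'aa' as idx 4
Step 5: w='a' (idx 3), next='c' -> output (3, 'c'), add 'ac' as idx 5
Step 6: w='c' (idx 1), next='a' -> output (1, 'a'), add 'ca' as idx 6
Step 7: w='aa' (idx 4), next='c' -> output (4, 'c'), add 'aac' as idx 7


Encoded: [(0, 'c'), (1, 'c'), (0, 'a'), (3, 'a'), (3, 'c'), (1, 'a'), (4, 'c')]


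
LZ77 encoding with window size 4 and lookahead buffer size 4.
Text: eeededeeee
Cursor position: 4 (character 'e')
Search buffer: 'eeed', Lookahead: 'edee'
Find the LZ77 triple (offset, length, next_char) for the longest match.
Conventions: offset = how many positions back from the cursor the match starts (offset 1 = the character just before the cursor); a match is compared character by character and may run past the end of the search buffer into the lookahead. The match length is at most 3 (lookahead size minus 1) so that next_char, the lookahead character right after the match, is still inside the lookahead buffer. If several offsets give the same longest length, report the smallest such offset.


Try each offset into the search buffer:
  offset=1 (pos 3, char 'd'): match length 0
  offset=2 (pos 2, char 'e'): match length 3
  offset=3 (pos 1, char 'e'): match length 1
  offset=4 (pos 0, char 'e'): match length 1
Longest match has length 3 at offset 2.
next_char = character at position 4 + 3 = 7 -> 'e'

Best match: offset=2, length=3 (matching 'ede' starting at position 2)
LZ77 triple: (2, 3, 'e')
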